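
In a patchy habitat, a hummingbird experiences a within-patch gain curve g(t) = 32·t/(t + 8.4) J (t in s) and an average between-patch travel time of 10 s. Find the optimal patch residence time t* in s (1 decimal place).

9.2 s

Maximise g(t)/(T+t): set derivative to zero → g'(t)(T+t) = g(t).
g'(t) = 32·8.4/(t + 8.4)². Setting 32·8.4/(t+8.4)² = 32t/[(t+8.4)(10+t)] gives 8.4(10+t) = t(t+8.4), so t² = 8.4×10 = 84.
t* = √84 = 9.165 s.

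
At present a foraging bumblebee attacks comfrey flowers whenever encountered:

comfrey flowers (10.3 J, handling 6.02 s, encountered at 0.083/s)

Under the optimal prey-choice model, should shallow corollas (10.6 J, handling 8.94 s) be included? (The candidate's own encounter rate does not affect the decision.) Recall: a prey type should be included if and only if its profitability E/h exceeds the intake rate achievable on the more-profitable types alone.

Current rate: (0.083×10.3)/(1 + 0.083×6.02) = 0.5701 J/s.
shallow corollas: E/h = 10.6/8.94 = 1.186 J/s.
Since 1.186 > R, including shallow corollas increases the long-run rate.

Yes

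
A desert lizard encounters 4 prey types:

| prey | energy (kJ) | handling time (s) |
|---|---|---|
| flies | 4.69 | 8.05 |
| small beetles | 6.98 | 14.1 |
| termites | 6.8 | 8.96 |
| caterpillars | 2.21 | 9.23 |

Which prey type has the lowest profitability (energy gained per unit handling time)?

Profitability E/h (kJ/s): flies = 4.69/8.05 = 0.583, small beetles = 6.98/14.1 = 0.495, termites = 6.8/8.96 = 0.759, caterpillars = 2.21/9.23 = 0.239.
Ranked: termites > flies > small beetles > caterpillars.

caterpillars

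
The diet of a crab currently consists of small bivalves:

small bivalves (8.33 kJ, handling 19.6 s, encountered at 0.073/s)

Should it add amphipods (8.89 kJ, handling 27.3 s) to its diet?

On small bivalves alone, R = ΣλE/(1+Σλh) = 0.6081/2.431 = 0.2502 kJ/s.
amphipods: E/h = 8.89/27.3 = 0.3256 kJ/s.
Since 0.3256 > R, including amphipods increases the long-run rate.

Yes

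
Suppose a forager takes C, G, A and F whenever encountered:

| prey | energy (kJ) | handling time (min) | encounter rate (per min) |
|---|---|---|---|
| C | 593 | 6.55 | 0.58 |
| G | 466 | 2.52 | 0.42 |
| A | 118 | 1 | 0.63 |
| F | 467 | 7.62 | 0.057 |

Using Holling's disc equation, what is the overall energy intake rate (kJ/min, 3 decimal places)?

Energy encountered per unit search time: 0.58×593 + 0.42×466 + 0.63×118 + 0.057×467 = 640.6 kJ/min.
Handling time per unit search time: 0.58×6.55 + 0.42×2.52 + 0.63×1 + 0.057×7.62 = 5.922.
Rate = 640.6/(1 + 5.922) = 92.55 kJ/min.

92.552 kJ/min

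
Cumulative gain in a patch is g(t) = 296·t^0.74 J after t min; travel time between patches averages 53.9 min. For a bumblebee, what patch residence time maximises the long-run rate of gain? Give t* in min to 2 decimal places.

153.41 min

Optimal t* satisfies g'(t*) = g(t*)/(T + t*).
g'(t) = 0.74·296·t^-0.26. Setting 0.74·296·t^-0.26 = 296·t^0.74/(53.9+t) gives 0.74(53.9+t) = t, so 0.26·t = 0.74×53.9.
t* = 0.74×53.9/0.26 = 153.4 min.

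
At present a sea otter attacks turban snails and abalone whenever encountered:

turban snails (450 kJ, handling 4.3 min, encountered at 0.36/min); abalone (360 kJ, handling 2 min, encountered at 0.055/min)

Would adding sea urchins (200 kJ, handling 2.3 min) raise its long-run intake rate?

Current rate: (0.36×450 + 0.055×360)/(1 + 0.36×4.3 + 0.055×2) = 68.4 kJ/min.
sea urchins: E/h = 200/2.3 = 86.96 kJ/min.
86.96 > 68.4, so adding sea urchins raises the average — include it.

Yes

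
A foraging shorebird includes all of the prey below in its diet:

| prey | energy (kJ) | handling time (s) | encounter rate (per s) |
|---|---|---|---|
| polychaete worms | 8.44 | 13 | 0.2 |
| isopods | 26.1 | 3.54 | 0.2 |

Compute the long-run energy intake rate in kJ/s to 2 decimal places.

1.60 kJ/s

R = (0.2×8.44 + 0.2×26.1) / (1 + 0.2×13 + 0.2×3.54) = 6.908/4.308 = 1.604 kJ/s.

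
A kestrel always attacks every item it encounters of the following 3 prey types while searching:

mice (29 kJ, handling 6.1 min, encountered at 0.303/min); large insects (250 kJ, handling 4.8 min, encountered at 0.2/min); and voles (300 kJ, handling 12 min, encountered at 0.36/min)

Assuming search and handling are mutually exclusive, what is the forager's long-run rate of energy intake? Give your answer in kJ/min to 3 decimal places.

R = (0.303×29 + 0.2×250 + 0.36×300) / (1 + 0.303×6.1 + 0.2×4.8 + 0.36×12) = 166.8/8.128 = 20.52 kJ/min.

20.519 kJ/min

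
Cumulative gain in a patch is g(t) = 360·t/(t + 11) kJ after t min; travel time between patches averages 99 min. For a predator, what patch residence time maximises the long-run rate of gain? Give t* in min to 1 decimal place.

Optimal t* satisfies g'(t*) = g(t*)/(T + t*).
g'(t) = 360·11/(t + 11)². Setting 360·11/(t+11)² = 360t/[(t+11)(99+t)] gives 11(99+t) = t(t+11), so t² = 11×99 = 1089.
t* = √1089 = 33 min.

33.0 min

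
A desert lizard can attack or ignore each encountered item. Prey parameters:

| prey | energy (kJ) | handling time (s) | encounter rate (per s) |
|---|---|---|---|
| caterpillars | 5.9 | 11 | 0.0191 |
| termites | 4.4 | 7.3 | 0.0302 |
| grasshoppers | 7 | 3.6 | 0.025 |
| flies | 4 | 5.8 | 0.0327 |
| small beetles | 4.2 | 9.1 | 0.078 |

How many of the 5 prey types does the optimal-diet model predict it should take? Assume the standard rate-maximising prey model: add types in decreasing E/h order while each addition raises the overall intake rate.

5

E/h in descending order: grasshoppers 1.94, flies 0.69, termites 0.603, caterpillars 0.536, small beetles 0.462 kJ/s. The optimal diet is the largest prefix of this list for which every included type satisfies E_i/h_i > R on the types above it.
Rate on top 1: 0.1606. flies: 0.69 > 0.1606 → include.
Rate on top 2: 0.239. termites: 0.603 > 0.239 → include.
Rate on top 3: 0.2924. caterpillars: 0.536 > 0.2924 → include.
Rate on top 4: 0.3224. small beetles: 0.462 > 0.3224 → include.
Optimal diet: grasshoppers, flies, termites, caterpillars, small beetles — 5 of 5 types.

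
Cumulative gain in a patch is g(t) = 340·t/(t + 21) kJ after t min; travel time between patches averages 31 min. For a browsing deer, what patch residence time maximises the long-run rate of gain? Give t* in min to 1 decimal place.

By the marginal value theorem, leave when the instantaneous gain rate g'(t) equals the habitat-wide average g(t)/(T + t).
g'(t) = 340·21/(t + 21)². Setting 340·21/(t+21)² = 340t/[(t+21)(31+t)] gives 21(31+t) = t(t+21), so t² = 21×31 = 651.
t* = √651 = 25.51 min.

25.5 min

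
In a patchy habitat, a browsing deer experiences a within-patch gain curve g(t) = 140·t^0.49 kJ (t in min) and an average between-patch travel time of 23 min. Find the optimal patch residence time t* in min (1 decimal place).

By the marginal value theorem, leave when the instantaneous gain rate g'(t) equals the habitat-wide average g(t)/(T + t).
g'(t) = 0.49·140·t^-0.51. Setting 0.49·140·t^-0.51 = 140·t^0.49/(23+t) gives 0.49(23+t) = t, so 0.51·t = 0.49×23.
t* = 0.49×23/0.51 = 22.1 min.

22.1 min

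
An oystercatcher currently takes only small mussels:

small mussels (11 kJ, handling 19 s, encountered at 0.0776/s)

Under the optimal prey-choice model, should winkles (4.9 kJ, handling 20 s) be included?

No

On small mussels alone, R = ΣλE/(1+Σλh) = 0.8536/2.474 = 0.345 kJ/s.
winkles: E/h = 4.9/20 = 0.245 kJ/s.
0.245 < 0.345, so adding winkles would lower the average — exclude it.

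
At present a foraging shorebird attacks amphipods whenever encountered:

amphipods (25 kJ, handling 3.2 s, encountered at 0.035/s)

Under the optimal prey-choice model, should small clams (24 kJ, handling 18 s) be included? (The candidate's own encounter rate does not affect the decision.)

Yes

Current rate: (0.035×25)/(1 + 0.035×3.2) = 0.7869 kJ/s.
Profitability of small clams: 24/18 = 1.333 kJ/s.
1.333 > 0.7869, so adding small clams raises the average — include it.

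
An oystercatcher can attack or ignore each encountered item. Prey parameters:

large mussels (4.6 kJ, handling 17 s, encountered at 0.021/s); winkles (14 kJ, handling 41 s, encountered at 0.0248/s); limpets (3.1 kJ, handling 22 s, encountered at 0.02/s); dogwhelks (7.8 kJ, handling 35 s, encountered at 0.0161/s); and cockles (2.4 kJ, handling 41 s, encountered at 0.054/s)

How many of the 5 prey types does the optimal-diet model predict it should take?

3

Rank by E/h (kJ/s): winkles 0.341, large mussels 0.271, dogwhelks 0.223, limpets 0.141, cockles 0.0585. Include each in turn until the next type's E/h falls below the running intake rate.
Rate on top 1: 0.1722. large mussels: 0.271 > 0.1722 → include.
Rate on top 2: 0.187. dogwhelks: 0.223 > 0.187 → include.
Rate on top 3: 0.1938. limpets: 0.141 < 0.1938 → exclude; stop.
Optimal diet: winkles, large mussels, dogwhelks — 3 of 5 types.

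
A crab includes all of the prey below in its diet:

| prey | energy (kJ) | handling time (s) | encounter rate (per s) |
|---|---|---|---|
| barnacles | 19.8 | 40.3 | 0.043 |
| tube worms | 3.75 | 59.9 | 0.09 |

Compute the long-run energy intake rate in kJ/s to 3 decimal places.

R = (0.043×19.8 + 0.09×3.75) / (1 + 0.043×40.3 + 0.09×59.9) = 1.189/8.124 = 0.1463 kJ/s.

0.146 kJ/s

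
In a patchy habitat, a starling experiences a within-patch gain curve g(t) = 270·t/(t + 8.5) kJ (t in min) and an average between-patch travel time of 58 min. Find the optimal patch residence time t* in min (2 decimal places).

22.20 min

Maximise g(t)/(T+t): set derivative to zero → g'(t)(T+t) = g(t).
g'(t) = 270·8.5/(t + 8.5)². Setting 270·8.5/(t+8.5)² = 270t/[(t+8.5)(58+t)] gives 8.5(58+t) = t(t+8.5), so t² = 8.5×58 = 493.
t* = √493 = 22.2 min.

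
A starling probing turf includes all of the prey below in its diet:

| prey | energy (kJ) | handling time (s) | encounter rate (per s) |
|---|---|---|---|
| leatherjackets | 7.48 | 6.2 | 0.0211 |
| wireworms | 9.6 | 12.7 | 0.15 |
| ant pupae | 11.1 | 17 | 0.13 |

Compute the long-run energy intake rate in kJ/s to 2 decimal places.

0.58 kJ/s

R = (0.0211×7.48 + 0.15×9.6 + 0.13×11.1) / (1 + 0.0211×6.2 + 0.15×12.7 + 0.13×17) = 3.041/5.246 = 0.5797 kJ/s.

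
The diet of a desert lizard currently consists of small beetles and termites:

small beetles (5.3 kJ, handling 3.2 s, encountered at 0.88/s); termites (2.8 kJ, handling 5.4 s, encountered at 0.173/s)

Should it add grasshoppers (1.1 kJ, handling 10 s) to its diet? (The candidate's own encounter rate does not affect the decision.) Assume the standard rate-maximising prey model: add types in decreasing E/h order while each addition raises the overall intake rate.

Current rate: (0.88×5.3 + 0.173×2.8)/(1 + 0.88×3.2 + 0.173×5.4) = 1.084 kJ/s.
grasshoppers: E/h = 1.1/10 = 0.11 kJ/s.
0.11 < 1.084, so adding grasshoppers would lower the average — exclude it.

No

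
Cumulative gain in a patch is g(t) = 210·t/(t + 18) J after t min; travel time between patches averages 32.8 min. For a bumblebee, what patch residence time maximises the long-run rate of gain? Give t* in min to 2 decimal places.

24.30 min

Optimal t* satisfies g'(t*) = g(t*)/(T + t*).
g'(t) = 210·18/(t + 18)². Setting 210·18/(t+18)² = 210t/[(t+18)(32.8+t)] gives 18(32.8+t) = t(t+18), so t² = 18×32.8 = 590.4.
t* = √590.4 = 24.3 min.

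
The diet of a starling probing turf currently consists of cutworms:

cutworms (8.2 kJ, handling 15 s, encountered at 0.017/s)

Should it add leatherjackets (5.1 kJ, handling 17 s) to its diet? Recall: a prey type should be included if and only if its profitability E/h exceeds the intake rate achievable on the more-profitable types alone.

On cutworms alone, R = ΣλE/(1+Σλh) = 0.1394/1.255 = 0.1111 kJ/s.
leatherjackets: E/h = 5.1/17 = 0.3 kJ/s.
Since 0.3 > R, including leatherjackets increases the long-run rate.

Yes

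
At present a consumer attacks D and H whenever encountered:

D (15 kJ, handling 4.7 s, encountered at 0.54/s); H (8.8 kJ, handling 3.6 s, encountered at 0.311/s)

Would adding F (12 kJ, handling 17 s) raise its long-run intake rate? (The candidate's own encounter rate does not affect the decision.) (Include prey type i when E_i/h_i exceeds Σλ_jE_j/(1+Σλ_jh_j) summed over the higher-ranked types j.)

Intake rate on the current diet: R = (0.54×15 + 0.311×8.8) / (1 + 0.54×4.7 + 0.311×3.6) = 10.84/4.658 = 2.327 kJ/s.
F: E/h = 12/17 = 0.7059 kJ/s.
Since 0.7059 < R, time spent handling F is better spent searching.

No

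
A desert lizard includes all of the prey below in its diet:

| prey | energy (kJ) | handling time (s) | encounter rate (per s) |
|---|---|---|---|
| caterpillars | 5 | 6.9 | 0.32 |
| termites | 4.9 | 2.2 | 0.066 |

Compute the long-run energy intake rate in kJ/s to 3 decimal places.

R = (0.32×5 + 0.066×4.9) / (1 + 0.32×6.9 + 0.066×2.2) = 1.923/3.353 = 0.5736 kJ/s.

0.574 kJ/s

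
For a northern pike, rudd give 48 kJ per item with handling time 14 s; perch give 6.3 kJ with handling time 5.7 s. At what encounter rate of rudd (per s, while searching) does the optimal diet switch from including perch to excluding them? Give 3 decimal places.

0.034 per s

At the threshold, the rate on rudd alone equals the profitability of perch: λ·48/(1 + λ·14) = 6.3/5.7 = 1.105.
Rearranging, λ(48 − 1.105×14) = 1.105, so λ = 1.105/32.53 = 0.03398 per s.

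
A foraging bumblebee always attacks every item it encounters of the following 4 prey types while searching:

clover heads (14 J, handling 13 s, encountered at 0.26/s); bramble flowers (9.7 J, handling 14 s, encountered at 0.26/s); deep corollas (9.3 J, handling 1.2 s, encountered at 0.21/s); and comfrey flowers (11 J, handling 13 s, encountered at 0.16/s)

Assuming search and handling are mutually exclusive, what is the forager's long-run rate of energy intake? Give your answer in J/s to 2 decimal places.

R = (0.26×14 + 0.26×9.7 + 0.21×9.3 + 0.16×11) / (1 + 0.26×13 + 0.26×14 + 0.21×1.2 + 0.16×13) = 9.875/10.35 = 0.9539 J/s.

0.95 J/s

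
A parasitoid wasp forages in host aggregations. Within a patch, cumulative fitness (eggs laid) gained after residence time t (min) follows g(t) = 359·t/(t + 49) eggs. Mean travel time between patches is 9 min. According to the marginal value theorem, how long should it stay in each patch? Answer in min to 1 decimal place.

21.0 min

Optimal t* satisfies g'(t*) = g(t*)/(T + t*).
g'(t) = 359·49/(t + 49)². Setting 359·49/(t+49)² = 359t/[(t+49)(9+t)] gives 49(9+t) = t(t+49), so t² = 49×9 = 441.
t* = √441 = 21 min.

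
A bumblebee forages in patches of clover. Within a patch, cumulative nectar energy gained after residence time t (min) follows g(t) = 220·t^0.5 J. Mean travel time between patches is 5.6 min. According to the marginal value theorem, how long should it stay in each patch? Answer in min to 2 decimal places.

By the marginal value theorem, leave when the instantaneous gain rate g'(t) equals the habitat-wide average g(t)/(T + t).
g'(t) = 0.5·220·t^-0.5. Setting 0.5·220·t^-0.5 = 220·t^0.5/(5.6+t) gives 0.5(5.6+t) = t, so 0.50·t = 0.5×5.6.
t* = 0.5×5.6/0.50 = 5.6 min.

5.60 min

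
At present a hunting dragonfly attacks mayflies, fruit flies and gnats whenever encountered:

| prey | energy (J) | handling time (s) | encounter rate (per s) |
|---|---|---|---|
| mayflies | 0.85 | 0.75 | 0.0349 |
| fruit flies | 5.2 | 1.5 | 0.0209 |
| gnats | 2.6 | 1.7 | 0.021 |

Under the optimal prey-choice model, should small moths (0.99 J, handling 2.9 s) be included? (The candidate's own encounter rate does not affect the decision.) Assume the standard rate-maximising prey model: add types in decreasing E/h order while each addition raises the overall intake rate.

Yes

On mayflies, fruit flies and gnats alone, R = ΣλE/(1+Σλh) = 0.1929/1.093 = 0.1765 J/s.
Profitability of small moths: 0.99/2.9 = 0.3414 J/s.
Since 0.3414 > R, including small moths increases the long-run rate.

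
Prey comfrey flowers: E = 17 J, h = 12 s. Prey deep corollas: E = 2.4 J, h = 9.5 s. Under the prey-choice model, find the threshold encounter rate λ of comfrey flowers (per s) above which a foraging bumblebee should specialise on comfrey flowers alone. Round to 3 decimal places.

The zero-one rule: include deep corollas iff E₂/h₂ > λE₁/(1+λh₁). Equality gives the switch point.
λE₁h₂ = E₂ + λE₂h₁ ⇒ λ = E₂/(E₁h₂ − E₂h₁) = 2.4/(161.5 − 28.8) = 0.01809 per s.

0.018 per s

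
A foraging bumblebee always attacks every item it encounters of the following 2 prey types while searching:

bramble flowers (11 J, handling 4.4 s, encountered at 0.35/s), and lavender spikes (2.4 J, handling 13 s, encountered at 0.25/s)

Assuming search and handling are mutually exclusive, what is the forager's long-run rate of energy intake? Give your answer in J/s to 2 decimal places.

R = Σλ_iE_i / (1 + Σλ_ih_i)
Numerator: 0.35×11 + 0.25×2.4 = 4.45
Denominator: 1 + 0.35×4.4 + 0.25×13 = 5.79
R = 4.45/5.79 = 0.7686 J/s

0.77 J/s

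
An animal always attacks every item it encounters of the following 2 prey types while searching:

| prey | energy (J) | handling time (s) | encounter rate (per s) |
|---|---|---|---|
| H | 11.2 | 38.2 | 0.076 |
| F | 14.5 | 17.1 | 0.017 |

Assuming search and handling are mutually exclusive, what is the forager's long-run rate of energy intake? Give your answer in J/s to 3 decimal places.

0.262 J/s

R = Σλ_iE_i / (1 + Σλ_ih_i)
Numerator: 0.076×11.2 + 0.017×14.5 = 1.098
Denominator: 1 + 0.076×38.2 + 0.017×17.1 = 4.194
R = 1.098/4.194 = 0.2617 J/s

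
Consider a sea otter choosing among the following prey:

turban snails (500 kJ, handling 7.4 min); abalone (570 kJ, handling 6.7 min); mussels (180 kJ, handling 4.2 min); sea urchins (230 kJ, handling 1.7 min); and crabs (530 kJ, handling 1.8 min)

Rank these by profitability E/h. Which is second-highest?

sea urchins

Profitability E/h (kJ/min): turban snails = 500/7.4 = 67.6, abalone = 570/6.7 = 85.1, mussels = 180/4.2 = 42.9, sea urchins = 230/1.7 = 135, crabs = 530/1.8 = 294.
Ranked: crabs > sea urchins > abalone > turban snails > mussels.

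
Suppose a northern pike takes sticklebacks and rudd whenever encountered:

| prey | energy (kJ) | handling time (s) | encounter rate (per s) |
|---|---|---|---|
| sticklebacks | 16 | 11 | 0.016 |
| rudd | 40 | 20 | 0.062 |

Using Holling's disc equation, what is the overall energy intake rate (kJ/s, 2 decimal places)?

1.13 kJ/s

Energy encountered per unit search time: 0.016×16 + 0.062×40 = 2.736 kJ/s.
Handling time per unit search time: 0.016×11 + 0.062×20 = 1.416.
Rate = 2.736/(1 + 1.416) = 1.132 kJ/s.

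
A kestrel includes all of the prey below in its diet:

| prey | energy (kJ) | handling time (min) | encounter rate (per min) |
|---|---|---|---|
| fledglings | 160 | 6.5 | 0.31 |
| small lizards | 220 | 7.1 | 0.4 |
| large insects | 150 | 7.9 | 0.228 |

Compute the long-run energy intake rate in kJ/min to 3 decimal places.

R = (0.31×160 + 0.4×220 + 0.228×150) / (1 + 0.31×6.5 + 0.4×7.1 + 0.228×7.9) = 171.8/7.656 = 22.44 kJ/min.

22.439 kJ/min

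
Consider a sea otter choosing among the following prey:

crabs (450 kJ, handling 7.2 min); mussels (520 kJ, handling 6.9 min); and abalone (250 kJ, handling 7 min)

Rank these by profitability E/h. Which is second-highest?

In descending order of E/h:
mussels: 520/6.9 = 75.4 kJ/min
crabs: 450/7.2 = 62.5 kJ/min
abalone: 250/7 = 35.7 kJ/min

crabs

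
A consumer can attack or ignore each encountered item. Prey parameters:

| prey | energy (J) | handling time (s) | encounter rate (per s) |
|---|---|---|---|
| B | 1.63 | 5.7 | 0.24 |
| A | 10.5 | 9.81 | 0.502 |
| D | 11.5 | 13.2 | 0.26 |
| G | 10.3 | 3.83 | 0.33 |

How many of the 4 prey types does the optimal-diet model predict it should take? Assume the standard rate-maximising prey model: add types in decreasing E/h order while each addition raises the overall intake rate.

Profitabilities (E/h, J/s): G 2.69, A 1.07, D 0.871, B 0.286. Add prey in this order while the next type's profitability exceeds the intake rate on those already taken.
Rate on top 1: 1.501. A: 1.07 < 1.501 → exclude; stop.
Optimal diet: G — 1 of 4 types.

1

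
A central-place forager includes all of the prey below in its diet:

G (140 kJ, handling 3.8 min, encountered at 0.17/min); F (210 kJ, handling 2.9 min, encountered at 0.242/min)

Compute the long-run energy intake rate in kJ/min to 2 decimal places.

Energy encountered per unit search time: 0.17×140 + 0.242×210 = 74.62 kJ/min.
Handling time per unit search time: 0.17×3.8 + 0.242×2.9 = 1.348.
Rate = 74.62/(1 + 1.348) = 31.78 kJ/min.

31.78 kJ/min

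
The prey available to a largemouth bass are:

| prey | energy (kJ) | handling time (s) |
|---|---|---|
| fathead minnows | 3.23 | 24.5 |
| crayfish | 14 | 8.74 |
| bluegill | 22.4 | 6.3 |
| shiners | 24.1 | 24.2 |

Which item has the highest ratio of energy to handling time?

bluegill

In descending order of E/h:
bluegill: 22.4/6.3 = 3.56 kJ/s
crayfish: 14/8.74 = 1.6 kJ/s
shiners: 24.1/24.2 = 0.996 kJ/s
fathead minnows: 3.23/24.5 = 0.132 kJ/s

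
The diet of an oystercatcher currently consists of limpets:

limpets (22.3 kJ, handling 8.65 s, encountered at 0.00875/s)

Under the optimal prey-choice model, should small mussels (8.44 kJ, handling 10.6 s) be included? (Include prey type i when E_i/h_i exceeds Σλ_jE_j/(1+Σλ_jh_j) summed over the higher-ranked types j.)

Intake rate on the current diet: R = (0.00875×22.3) / (1 + 0.00875×8.65) = 0.1951/1.076 = 0.1814 kJ/s.
small mussels: E/h = 8.44/10.6 = 0.7962 kJ/s.
0.7962 > 0.1814, so adding small mussels raises the average — include it.

Yes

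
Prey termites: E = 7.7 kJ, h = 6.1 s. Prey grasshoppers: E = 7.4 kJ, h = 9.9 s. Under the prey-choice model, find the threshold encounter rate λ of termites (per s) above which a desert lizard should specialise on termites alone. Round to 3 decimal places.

The zero-one rule: include grasshoppers iff E₂/h₂ > λE₁/(1+λh₁). Equality gives the switch point.
λE₁h₂ = E₂ + λE₂h₁ ⇒ λ = E₂/(E₁h₂ − E₂h₁) = 7.4/(76.23 − 45.14) = 0.238 per s.

0.238 per s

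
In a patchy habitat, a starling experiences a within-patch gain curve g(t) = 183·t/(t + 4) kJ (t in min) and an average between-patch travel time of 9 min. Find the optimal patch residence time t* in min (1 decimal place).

By the marginal value theorem, leave when the instantaneous gain rate g'(t) equals the habitat-wide average g(t)/(T + t).
g'(t) = 183·4/(t + 4)². Setting 183·4/(t+4)² = 183t/[(t+4)(9+t)] gives 4(9+t) = t(t+4), so t² = 4×9 = 36.
t* = √36 = 6 min.

6.0 min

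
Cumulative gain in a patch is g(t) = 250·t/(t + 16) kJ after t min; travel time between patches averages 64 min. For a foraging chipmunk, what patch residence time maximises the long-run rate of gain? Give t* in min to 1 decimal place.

Maximise g(t)/(T+t): set derivative to zero → g'(t)(T+t) = g(t).
g'(t) = 250·16/(t + 16)². Setting 250·16/(t+16)² = 250t/[(t+16)(64+t)] gives 16(64+t) = t(t+16), so t² = 16×64 = 1024.
t* = √1024 = 32 min.

32.0 min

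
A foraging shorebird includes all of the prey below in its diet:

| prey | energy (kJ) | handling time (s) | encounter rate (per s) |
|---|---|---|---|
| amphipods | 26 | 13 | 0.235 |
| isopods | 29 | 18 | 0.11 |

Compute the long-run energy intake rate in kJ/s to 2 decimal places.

1.54 kJ/s

Energy encountered per unit search time: 0.235×26 + 0.11×29 = 9.3 kJ/s.
Handling time per unit search time: 0.235×13 + 0.11×18 = 5.035.
Rate = 9.3/(1 + 5.035) = 1.541 kJ/s.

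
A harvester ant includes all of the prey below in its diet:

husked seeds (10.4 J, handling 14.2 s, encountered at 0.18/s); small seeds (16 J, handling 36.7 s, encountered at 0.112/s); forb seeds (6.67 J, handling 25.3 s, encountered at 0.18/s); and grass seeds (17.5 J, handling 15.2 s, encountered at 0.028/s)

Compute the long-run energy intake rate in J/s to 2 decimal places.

0.42 J/s

Energy encountered per unit search time: 0.18×10.4 + 0.112×16 + 0.18×6.67 + 0.028×17.5 = 5.355 J/s.
Handling time per unit search time: 0.18×14.2 + 0.112×36.7 + 0.18×25.3 + 0.028×15.2 = 11.65.
Rate = 5.355/(1 + 11.65) = 0.4234 J/s.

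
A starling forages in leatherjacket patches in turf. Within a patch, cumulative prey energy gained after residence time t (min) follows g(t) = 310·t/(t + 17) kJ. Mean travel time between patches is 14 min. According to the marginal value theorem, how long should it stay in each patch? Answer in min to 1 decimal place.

Maximise g(t)/(T+t): set derivative to zero → g'(t)(T+t) = g(t).
g'(t) = 310·17/(t + 17)². Setting 310·17/(t+17)² = 310t/[(t+17)(14+t)] gives 17(14+t) = t(t+17), so t² = 17×14 = 238.
t* = √238 = 15.43 min.

15.4 min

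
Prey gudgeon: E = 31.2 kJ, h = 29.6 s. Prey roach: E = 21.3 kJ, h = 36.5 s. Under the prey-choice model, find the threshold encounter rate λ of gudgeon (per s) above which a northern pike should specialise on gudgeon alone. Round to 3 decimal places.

0.042 per s

At the threshold, the rate on gudgeon alone equals the profitability of roach: λ·31.2/(1 + λ·29.6) = 21.3/36.5 = 0.5836.
Rearranging, λ(31.2 − 0.5836×29.6) = 0.5836, so λ = 0.5836/13.93 = 0.0419 per s.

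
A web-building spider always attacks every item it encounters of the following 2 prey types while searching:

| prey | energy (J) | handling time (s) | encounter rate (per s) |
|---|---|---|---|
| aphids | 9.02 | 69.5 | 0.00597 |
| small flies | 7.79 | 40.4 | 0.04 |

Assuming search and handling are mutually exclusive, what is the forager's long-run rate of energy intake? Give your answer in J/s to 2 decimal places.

0.12 J/s

R = (0.00597×9.02 + 0.04×7.79) / (1 + 0.00597×69.5 + 0.04×40.4) = 0.3654/3.031 = 0.1206 J/s.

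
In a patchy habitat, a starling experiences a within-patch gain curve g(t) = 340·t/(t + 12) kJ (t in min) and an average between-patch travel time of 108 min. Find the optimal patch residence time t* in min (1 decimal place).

36.0 min

Optimal t* satisfies g'(t*) = g(t*)/(T + t*).
g'(t) = 340·12/(t + 12)². Setting 340·12/(t+12)² = 340t/[(t+12)(108+t)] gives 12(108+t) = t(t+12), so t² = 12×108 = 1296.
t* = √1296 = 36 min.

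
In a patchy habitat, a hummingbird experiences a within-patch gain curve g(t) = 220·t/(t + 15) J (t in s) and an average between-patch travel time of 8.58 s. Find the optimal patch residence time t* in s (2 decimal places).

Maximise g(t)/(T+t): set derivative to zero → g'(t)(T+t) = g(t).
g'(t) = 220·15/(t + 15)². Setting 220·15/(t+15)² = 220t/[(t+15)(8.58+t)] gives 15(8.58+t) = t(t+15), so t² = 15×8.58 = 128.7.
t* = √128.7 = 11.34 s.

11.34 s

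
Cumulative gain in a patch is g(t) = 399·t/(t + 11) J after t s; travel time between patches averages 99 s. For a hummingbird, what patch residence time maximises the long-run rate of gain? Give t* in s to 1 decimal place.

By the marginal value theorem, leave when the instantaneous gain rate g'(t) equals the habitat-wide average g(t)/(T + t).
g'(t) = 399·11/(t + 11)². Setting 399·11/(t+11)² = 399t/[(t+11)(99+t)] gives 11(99+t) = t(t+11), so t² = 11×99 = 1089.
t* = √1089 = 33 s.

33.0 s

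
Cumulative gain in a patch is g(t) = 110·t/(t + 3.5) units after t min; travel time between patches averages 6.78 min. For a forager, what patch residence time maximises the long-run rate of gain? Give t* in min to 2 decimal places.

4.87 min

Optimal t* satisfies g'(t*) = g(t*)/(T + t*).
g'(t) = 110·3.5/(t + 3.5)². Setting 110·3.5/(t+3.5)² = 110t/[(t+3.5)(6.78+t)] gives 3.5(6.78+t) = t(t+3.5), so t² = 3.5×6.78 = 23.73.
t* = √23.73 = 4.871 min.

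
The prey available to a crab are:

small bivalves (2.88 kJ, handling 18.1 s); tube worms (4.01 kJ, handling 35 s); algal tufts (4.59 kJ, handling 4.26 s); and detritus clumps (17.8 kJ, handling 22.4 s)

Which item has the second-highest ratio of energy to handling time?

Profitability E/h (kJ/s): small bivalves = 2.88/18.1 = 0.159, tube worms = 4.01/35 = 0.115, algal tufts = 4.59/4.26 = 1.08, detritus clumps = 17.8/22.4 = 0.795.
Ranked: algal tufts > detritus clumps > small bivalves > tube worms.

detritus clumps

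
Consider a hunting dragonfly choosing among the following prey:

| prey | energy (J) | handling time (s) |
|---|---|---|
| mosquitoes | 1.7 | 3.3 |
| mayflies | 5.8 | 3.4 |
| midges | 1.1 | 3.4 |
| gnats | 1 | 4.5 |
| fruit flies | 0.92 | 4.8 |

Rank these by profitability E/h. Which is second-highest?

Profitability E/h (J/s): mosquitoes = 1.7/3.3 = 0.515, mayflies = 5.8/3.4 = 1.71, midges = 1.1/3.4 = 0.324, gnats = 1/4.5 = 0.222, fruit flies = 0.92/4.8 = 0.192.
Ranked: mayflies > mosquitoes > midges > gnats > fruit flies.

mosquitoes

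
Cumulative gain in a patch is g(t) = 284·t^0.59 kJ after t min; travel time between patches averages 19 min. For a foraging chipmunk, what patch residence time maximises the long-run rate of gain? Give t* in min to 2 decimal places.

Maximise g(t)/(T+t): set derivative to zero → g'(t)(T+t) = g(t).
g'(t) = 0.59·284·t^-0.41. Setting 0.59·284·t^-0.41 = 284·t^0.59/(19+t) gives 0.59(19+t) = t, so 0.41·t = 0.59×19.
t* = 0.59×19/0.41 = 27.34 min.

27.34 min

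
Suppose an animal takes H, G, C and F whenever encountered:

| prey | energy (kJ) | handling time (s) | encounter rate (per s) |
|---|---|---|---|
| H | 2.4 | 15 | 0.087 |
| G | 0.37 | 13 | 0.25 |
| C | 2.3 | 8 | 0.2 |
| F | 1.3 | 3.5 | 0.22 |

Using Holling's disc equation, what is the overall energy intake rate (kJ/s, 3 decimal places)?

0.132 kJ/s

R = (0.087×2.4 + 0.25×0.37 + 0.2×2.3 + 0.22×1.3) / (1 + 0.087×15 + 0.25×13 + 0.2×8 + 0.22×3.5) = 1.047/7.925 = 0.1322 kJ/s.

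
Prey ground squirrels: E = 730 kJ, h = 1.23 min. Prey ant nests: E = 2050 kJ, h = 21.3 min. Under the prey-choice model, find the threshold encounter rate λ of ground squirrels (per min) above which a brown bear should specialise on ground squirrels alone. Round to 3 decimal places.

0.157 per min

The zero-one rule: include ant nests iff E₂/h₂ > λE₁/(1+λh₁). Equality gives the switch point.
λE₁h₂ = E₂ + λE₂h₁ ⇒ λ = E₂/(E₁h₂ − E₂h₁) = 2050/(1.555e+04 − 2522) = 0.1574 per min.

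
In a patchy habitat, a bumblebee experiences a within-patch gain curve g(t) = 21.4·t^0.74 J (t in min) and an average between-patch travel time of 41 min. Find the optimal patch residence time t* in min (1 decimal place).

116.7 min

Maximise g(t)/(T+t): set derivative to zero → g'(t)(T+t) = g(t).
g'(t) = 0.74·21.4·t^-0.26. Setting 0.74·21.4·t^-0.26 = 21.4·t^0.74/(41+t) gives 0.74(41+t) = t, so 0.26·t = 0.74×41.
t* = 0.74×41/0.26 = 116.7 min.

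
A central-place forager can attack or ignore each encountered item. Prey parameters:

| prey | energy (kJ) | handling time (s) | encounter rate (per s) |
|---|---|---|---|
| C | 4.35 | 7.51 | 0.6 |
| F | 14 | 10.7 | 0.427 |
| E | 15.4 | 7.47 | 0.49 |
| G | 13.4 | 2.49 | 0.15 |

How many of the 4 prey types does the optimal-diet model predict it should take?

Rank by E/h (kJ/s): G 5.38, E 2.06, F 1.31, C 0.579. Include each in turn until the next type's E/h falls below the running intake rate.
Rate on top 1: 1.463. E: 2.06 > 1.463 → include.
Rate on top 2: 1.898. F: 1.31 < 1.898 → exclude; stop.
Optimal diet: G, E — 2 of 4 types.

2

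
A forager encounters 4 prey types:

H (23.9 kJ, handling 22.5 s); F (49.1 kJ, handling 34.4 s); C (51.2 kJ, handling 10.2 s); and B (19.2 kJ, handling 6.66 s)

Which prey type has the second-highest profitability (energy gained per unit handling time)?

In descending order of E/h:
C: 51.2/10.2 = 5.02 kJ/s
B: 19.2/6.66 = 2.88 kJ/s
F: 49.1/34.4 = 1.43 kJ/s
H: 23.9/22.5 = 1.06 kJ/s

B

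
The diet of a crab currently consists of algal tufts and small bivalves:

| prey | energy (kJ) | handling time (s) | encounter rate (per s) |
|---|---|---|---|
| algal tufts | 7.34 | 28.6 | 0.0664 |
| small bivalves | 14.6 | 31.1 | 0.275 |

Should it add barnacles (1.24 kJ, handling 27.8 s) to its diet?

Intake rate on the current diet: R = (0.0664×7.34 + 0.275×14.6) / (1 + 0.0664×28.6 + 0.275×31.1) = 4.502/11.45 = 0.3932 kJ/s.
Profitability of barnacles: 1.24/27.8 = 0.0446 kJ/s.
0.0446 < 0.3932, so adding barnacles would lower the average — exclude it.

No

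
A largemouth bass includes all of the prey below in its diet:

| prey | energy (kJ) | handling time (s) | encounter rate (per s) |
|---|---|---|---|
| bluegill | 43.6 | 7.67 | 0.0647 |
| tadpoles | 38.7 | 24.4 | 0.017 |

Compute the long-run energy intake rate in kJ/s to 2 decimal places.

R = Σλ_iE_i / (1 + Σλ_ih_i)
Numerator: 0.0647×43.6 + 0.017×38.7 = 3.479
Denominator: 1 + 0.0647×7.67 + 0.017×24.4 = 1.911
R = 3.479/1.911 = 1.82 kJ/s

1.82 kJ/s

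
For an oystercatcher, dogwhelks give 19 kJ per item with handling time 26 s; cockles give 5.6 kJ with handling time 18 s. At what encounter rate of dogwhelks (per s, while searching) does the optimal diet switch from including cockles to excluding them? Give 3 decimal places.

Drop cockles once their profitability E₂/h₂ falls below the rate achievable on dogwhelks alone: E₂/h₂ = λE₁/(1 + λh₁).
Solve for λ: λE₁h₂ = E₂(1 + λh₁) → λ(E₁h₂ − E₂h₁) = E₂ → λ = E₂/(E₁h₂ − E₂h₁).
λ = 5.6/(19×18 − 5.6×26) = 5.6/196.4 = 0.02851 per s.

0.029 per s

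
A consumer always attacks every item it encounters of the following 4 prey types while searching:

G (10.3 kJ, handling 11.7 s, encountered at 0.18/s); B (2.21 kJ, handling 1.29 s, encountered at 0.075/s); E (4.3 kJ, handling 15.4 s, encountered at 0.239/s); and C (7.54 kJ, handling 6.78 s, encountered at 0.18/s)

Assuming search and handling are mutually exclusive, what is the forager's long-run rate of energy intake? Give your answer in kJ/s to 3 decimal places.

Energy encountered per unit search time: 0.18×10.3 + 0.075×2.21 + 0.239×4.3 + 0.18×7.54 = 4.405 kJ/s.
Handling time per unit search time: 0.18×11.7 + 0.075×1.29 + 0.239×15.4 + 0.18×6.78 = 7.104.
Rate = 4.405/(1 + 7.104) = 0.5435 kJ/s.

0.544 kJ/s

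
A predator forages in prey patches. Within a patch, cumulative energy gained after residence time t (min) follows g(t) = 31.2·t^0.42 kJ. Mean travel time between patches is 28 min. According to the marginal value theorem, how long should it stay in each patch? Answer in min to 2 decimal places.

20.28 min

Maximise g(t)/(T+t): set derivative to zero → g'(t)(T+t) = g(t).
g'(t) = 0.42·31.2·t^-0.58. Setting 0.42·31.2·t^-0.58 = 31.2·t^0.42/(28+t) gives 0.42(28+t) = t, so 0.58·t = 0.42×28.
t* = 0.42×28/0.58 = 20.28 min.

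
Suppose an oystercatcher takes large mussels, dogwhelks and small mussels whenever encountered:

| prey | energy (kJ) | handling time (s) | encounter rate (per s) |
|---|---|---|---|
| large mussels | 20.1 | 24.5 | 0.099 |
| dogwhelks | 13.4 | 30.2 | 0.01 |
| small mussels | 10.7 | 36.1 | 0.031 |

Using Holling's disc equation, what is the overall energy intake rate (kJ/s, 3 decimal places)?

0.507 kJ/s

R = (0.099×20.1 + 0.01×13.4 + 0.031×10.7) / (1 + 0.099×24.5 + 0.01×30.2 + 0.031×36.1) = 2.456/4.847 = 0.5067 kJ/s.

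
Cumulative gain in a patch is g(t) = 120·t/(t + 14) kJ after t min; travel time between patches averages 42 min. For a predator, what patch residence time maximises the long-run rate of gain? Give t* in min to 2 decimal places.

Maximise g(t)/(T+t): set derivative to zero → g'(t)(T+t) = g(t).
g'(t) = 120·14/(t + 14)². Setting 120·14/(t+14)² = 120t/[(t+14)(42+t)] gives 14(42+t) = t(t+14), so t² = 14×42 = 588.
t* = √588 = 24.25 min.

24.25 min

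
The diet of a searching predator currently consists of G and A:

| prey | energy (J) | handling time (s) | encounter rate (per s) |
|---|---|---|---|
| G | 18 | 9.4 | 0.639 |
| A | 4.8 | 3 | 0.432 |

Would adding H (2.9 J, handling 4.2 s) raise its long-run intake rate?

No

Intake rate on the current diet: R = (0.639×18 + 0.432×4.8) / (1 + 0.639×9.4 + 0.432×3) = 13.58/8.303 = 1.635 J/s.
H: E/h = 2.9/4.2 = 0.6905 J/s.
Since 0.6905 < R, time spent handling H is better spent searching.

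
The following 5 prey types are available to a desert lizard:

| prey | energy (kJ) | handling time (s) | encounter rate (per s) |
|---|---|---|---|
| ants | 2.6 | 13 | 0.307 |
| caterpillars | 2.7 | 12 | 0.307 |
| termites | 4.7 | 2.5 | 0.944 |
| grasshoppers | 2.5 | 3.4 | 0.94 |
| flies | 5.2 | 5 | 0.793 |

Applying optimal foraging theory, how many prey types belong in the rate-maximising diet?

1

Rank by E/h (kJ/s): termites 1.88, flies 1.04, grasshoppers 0.735, caterpillars 0.225, ants 0.2. Include each in turn until the next type's E/h falls below the running intake rate.
Rate on top 1: 1.32. flies: 1.04 < 1.32 → exclude; stop.
Optimal diet: termites — 1 of 5 types.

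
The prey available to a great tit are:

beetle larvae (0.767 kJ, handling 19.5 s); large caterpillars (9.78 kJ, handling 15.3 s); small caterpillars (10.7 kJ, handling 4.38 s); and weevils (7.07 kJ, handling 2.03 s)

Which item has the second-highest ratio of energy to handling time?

Profitability E/h (kJ/s): beetle larvae = 0.767/19.5 = 0.0393, large caterpillars = 9.78/15.3 = 0.639, small caterpillars = 10.7/4.38 = 2.44, weevils = 7.07/2.03 = 3.48.
Ranked: weevils > small caterpillars > large caterpillars > beetle larvae.

small caterpillars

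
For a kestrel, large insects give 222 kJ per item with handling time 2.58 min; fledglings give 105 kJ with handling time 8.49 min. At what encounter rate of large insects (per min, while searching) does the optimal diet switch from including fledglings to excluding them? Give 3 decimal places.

0.065 per min

The zero-one rule: include fledglings iff E₂/h₂ > λE₁/(1+λh₁). Equality gives the switch point.
λE₁h₂ = E₂ + λE₂h₁ ⇒ λ = E₂/(E₁h₂ − E₂h₁) = 105/(1885 − 270.9) = 0.06506 per min.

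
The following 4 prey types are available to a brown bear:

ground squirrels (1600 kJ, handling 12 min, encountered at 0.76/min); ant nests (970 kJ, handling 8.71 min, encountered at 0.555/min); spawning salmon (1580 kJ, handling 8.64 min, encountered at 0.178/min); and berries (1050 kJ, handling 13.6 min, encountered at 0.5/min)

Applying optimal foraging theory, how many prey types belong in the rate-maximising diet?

Profitabilities (E/h, kJ/min): spawning salmon 183, ground squirrels 133, ant nests 111, berries 77.2. Add prey in this order while the next type's profitability exceeds the intake rate on those already taken.
Rate on top 1: 110.8. ground squirrels: 133 > 110.8 → include.
Rate on top 2: 128.4. ant nests: 111 < 128.4 → exclude; stop.
Optimal diet: spawning salmon, ground squirrels — 2 of 4 types.

2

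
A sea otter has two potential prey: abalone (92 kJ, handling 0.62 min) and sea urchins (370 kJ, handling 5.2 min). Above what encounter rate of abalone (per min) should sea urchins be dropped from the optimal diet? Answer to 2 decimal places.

Drop sea urchins once their profitability E₂/h₂ falls below the rate achievable on abalone alone: E₂/h₂ = λE₁/(1 + λh₁).
Solve for λ: λE₁h₂ = E₂(1 + λh₁) → λ(E₁h₂ − E₂h₁) = E₂ → λ = E₂/(E₁h₂ − E₂h₁).
λ = 370/(92×5.2 − 370×0.62) = 370/249 = 1.486 per min.

1.49 per min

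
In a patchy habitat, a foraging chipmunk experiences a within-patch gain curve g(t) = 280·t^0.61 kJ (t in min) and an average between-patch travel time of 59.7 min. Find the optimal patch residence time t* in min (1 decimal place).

93.4 min

By the marginal value theorem, leave when the instantaneous gain rate g'(t) equals the habitat-wide average g(t)/(T + t).
g'(t) = 0.61·280·t^-0.39. Setting 0.61·280·t^-0.39 = 280·t^0.61/(59.7+t) gives 0.61(59.7+t) = t, so 0.39·t = 0.61×59.7.
t* = 0.61×59.7/0.39 = 93.38 min.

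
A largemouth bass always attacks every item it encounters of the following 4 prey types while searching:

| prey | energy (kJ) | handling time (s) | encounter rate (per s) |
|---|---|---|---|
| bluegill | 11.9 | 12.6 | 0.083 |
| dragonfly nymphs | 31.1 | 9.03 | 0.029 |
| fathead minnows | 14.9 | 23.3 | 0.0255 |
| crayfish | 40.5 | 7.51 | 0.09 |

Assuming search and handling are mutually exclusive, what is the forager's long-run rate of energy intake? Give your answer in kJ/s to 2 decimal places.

Energy encountered per unit search time: 0.083×11.9 + 0.029×31.1 + 0.0255×14.9 + 0.09×40.5 = 5.915 kJ/s.
Handling time per unit search time: 0.083×12.6 + 0.029×9.03 + 0.0255×23.3 + 0.09×7.51 = 2.578.
Rate = 5.915/(1 + 2.578) = 1.653 kJ/s.

1.65 kJ/s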